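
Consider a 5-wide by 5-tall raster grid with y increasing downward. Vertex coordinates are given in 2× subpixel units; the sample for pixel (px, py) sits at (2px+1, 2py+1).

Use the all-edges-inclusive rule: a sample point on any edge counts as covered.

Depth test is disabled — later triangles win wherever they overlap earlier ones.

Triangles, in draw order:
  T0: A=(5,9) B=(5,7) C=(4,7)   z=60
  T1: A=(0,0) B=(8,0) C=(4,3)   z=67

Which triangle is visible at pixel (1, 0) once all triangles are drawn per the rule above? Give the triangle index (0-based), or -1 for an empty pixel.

T0:
  2·area = 2  (B↔C swapped to make it positive)
  edge (5, 9)→(4, 7): d=(-1,-2) inclusive
  edge (4, 7)→(5, 7): d=(1,0) inclusive
  edge (5, 7)→(5, 9): d=(0,2) inclusive
    (0,0)@(1, 1): e=[0,-6,8] → ·  [on edge]
    (2,0)@(5, 1): e=[8,-6,0] → ·  [on edge]
    (2,1)@(5, 3): e=[6,-4,0] → ·  [on edge]
    (1,2)@(3, 5): e=[0,-2,4] → ·  [on edge]
    (2,2)@(5, 5): e=[4,-2,0] → ·  [on edge]
    (0,3)@(1, 7): e=[-6,0,8] → ·  [on edge]
    (1,3)@(3, 7): e=[-2,0,4] → ·  [on edge]
    (2,3)@(5, 7): e=[2,0,0] → #  [on edge]
    (3,3)@(7, 7): e=[6,0,-4] → ·  [on edge]
    (4,3)@(9, 7): e=[10,0,-8] → ·  [on edge]
    (2,4)@(5, 9): e=[0,2,0] → #  [on edge]
    (3,4)@(7, 9): e=[4,2,-4] → ·
  covered (2 px):
    · · · · ·
    · · · · ·
    · · · · ·
    · · # · ·
    · · # · ·
T1:
  2·area = 24
  edge (0, 0)→(8, 0): d=(8,0) inclusive
  edge (8, 0)→(4, 3): d=(-4,3) inclusive
  edge (4, 3)→(0, 0): d=(-4,-3) inclusive
    (1,0)@(3, 1): e=[8,11,5] → #
    (2,0)@(5, 1): e=[8,5,11] → #
    (3,0)@(7, 1): e=[8,-1,17] → ·
    (1,1)@(3, 3): e=[24,3,-3] → ·
    (2,1)@(5, 3): e=[24,-3,3] → ·
  covered (2 px):
    · # # · ·
    · · · · ·
    · · · · ·
    · · · · ·
    · · · · ·

Z-buffer (winner per pixel, '.' = empty):
  . 1 1 . .
  . . . . .
  . . . . .
  . . 0 . .
  . . 0 . .

Result: 1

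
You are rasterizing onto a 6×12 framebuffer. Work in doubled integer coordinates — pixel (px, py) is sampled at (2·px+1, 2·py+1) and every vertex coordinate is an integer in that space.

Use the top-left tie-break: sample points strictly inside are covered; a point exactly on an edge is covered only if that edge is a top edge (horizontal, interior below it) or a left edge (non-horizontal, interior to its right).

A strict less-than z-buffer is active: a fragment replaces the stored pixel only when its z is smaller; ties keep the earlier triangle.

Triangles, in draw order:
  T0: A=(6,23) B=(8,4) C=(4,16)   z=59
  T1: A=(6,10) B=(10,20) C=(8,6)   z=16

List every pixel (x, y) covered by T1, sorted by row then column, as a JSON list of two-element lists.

T0:
  2·area = 52  (B↔C swapped to make it positive)
  edge (6, 23)→(4, 16): d=(-2,-7) top-left  bias=+0
  edge (4, 16)→(8, 4): d=(4,-12) top-left  bias=+0
  edge (8, 4)→(6, 23): d=(-2,19) right/bottom  bias=-1
    (4,0)@(9, 1): e=[65,0,-13] → .  [on edge]
    (3,3)@(7, 7): e=[39,0,13] → X  [on edge]
    (4,3)@(9, 7): e=[53,24,-25] → .
    (3,4)@(7, 9): e=[35,8,9] → X
    (4,4)@(9, 9): e=[49,32,-29] → .
    (3,5)@(7, 11): e=[31,16,5] → X
    (4,5)@(9, 11): e=[45,40,-33] → .
    (2,6)@(5, 13): e=[13,0,39] → X  [on edge]
    (4,6)@(9, 13): e=[41,48,-37] → .
    (2,7)@(5, 15): e=[9,8,35] → X
    (3,7)@(7, 15): e=[23,32,-3] → .
    (2,8)@(5, 17): e=[5,16,31] → X
    (1,9)@(3, 19): e=[-13,0,65] → .  [on edge]
  covered (8 px):
    . . . . . .
    . . . . . .
    . . . . . .
    . . . X . .
    . . . X . .
    . . . X . .
    . . X X . .
    . . X . . .
    . . X . . .
    . . X . . .
    . . . . . .
    . . . . . .
T1:
  2·area = 36  (B↔C swapped to make it positive)
  edge (6, 10)→(8, 6): d=(2,-4) top-left  bias=+0
  edge (8, 6)→(10, 20): d=(2,14) right/bottom  bias=-1
  edge (10, 20)→(6, 10): d=(-4,-10) top-left  bias=+0
    (3,4)@(7, 9): e=[2,20,14] → X
    (4,4)@(9, 9): e=[10,-8,34] → .
    (3,5)@(7, 11): e=[6,24,6] → X
    (4,5)@(9, 11): e=[14,-4,26] → .
    (3,6)@(7, 13): e=[10,28,-2] → .
    (4,6)@(9, 13): e=[18,0,18] → .  [on edge]
    (4,7)@(9, 15): e=[22,4,10] → X
    (5,7)@(11, 15): e=[30,-24,30] → .
    (4,8)@(9, 17): e=[26,8,2] → X
    (5,8)@(11, 17): e=[34,-20,22] → .
    (4,9)@(9, 19): e=[30,12,-6] → .
  covered (4 px):
    . . . . . .
    . . . . . .
    . . . . . .
    . . . . . .
    . . . X . .
    . . . X . .
    . . . . . .
    . . . . X .
    . . . . X .
    . . . . . .
    . . . . . .
    . . . . . .

Final: [[3,4],[3,5],[4,7],[4,8]]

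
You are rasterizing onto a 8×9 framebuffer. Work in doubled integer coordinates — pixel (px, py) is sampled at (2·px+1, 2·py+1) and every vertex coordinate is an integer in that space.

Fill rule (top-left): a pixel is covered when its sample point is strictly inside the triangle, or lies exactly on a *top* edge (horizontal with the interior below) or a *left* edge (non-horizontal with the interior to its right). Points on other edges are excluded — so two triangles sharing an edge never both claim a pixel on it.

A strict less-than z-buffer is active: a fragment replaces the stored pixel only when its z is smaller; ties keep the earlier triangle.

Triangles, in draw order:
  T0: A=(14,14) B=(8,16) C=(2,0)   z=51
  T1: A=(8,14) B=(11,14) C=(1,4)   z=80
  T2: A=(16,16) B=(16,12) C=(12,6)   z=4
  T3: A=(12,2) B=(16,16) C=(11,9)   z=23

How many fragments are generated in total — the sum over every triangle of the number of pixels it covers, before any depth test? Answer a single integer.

T0:
  2·area = 108
  edge (14, 14)→(8, 16): d=(-6,2) right/bottom  bias=-1
  edge (8, 16)→(2, 0): d=(-6,-16) top-left  bias=+0
  edge (2, 0)→(14, 14): d=(12,14) right/bottom  bias=-1
    (2,2)@(5, 5): e=[72,18,18] → █
    (3,2)@(7, 5): e=[68,50,-10] → ·
    (2,3)@(5, 7): e=[60,6,42] → █
    (3,3)@(7, 7): e=[56,38,14] → █
    (4,3)@(9, 7): e=[52,70,-14] → ·
    (2,4)@(5, 9): e=[48,-6,66] → ·
    (3,4)@(7, 9): e=[44,26,38] → █
    (4,4)@(9, 9): e=[40,58,10] → █
    (5,4)@(11, 9): e=[36,90,-18] → ·
    (3,5)@(7, 11): e=[32,14,62] → █
    (5,5)@(11, 11): e=[24,78,6] → █
    (6,5)@(13, 11): e=[20,110,-22] → ·
    (5,7)@(11, 15): e=[0,54,54] → ·  [on edge]
    (2,8)@(5, 17): e=[0,-54,162] → ·  [on edge]
  covered (13 px):
    · · · · · · · ·
    · · · · · · · ·
    · · █ · · · · ·
    · · █ █ · · · ·
    · · · █ █ · · ·
    · · · █ █ █ · ·
    · · · █ █ █ █ ·
    · · · · █ · · ·
    · · · · · · · ·
T1:
  2·area = 30  (B↔C swapped to make it positive)
  edge (8, 14)→(1, 4): d=(-7,-10) top-left  bias=+0
  edge (1, 4)→(11, 14): d=(10,10) right/bottom  bias=-1
  edge (11, 14)→(8, 14): d=(-3,0) right/bottom  bias=-1
    (2,4)@(5, 9): e=[5,10,15] → █
    (3,4)@(7, 9): e=[25,-10,15] → ·
    (2,5)@(5, 11): e=[-9,30,9] → ·
    (3,5)@(7, 11): e=[11,10,9] → █
    (4,5)@(9, 11): e=[31,-10,9] → ·
    (3,6)@(7, 13): e=[-3,30,3] → ·
    (4,6)@(9, 13): e=[17,10,3] → █
    (5,6)@(11, 13): e=[37,-10,3] → ·
    (4,7)@(9, 15): e=[3,30,-3] → ·
  covered (3 px):
    · · · · · · · ·
    · · · · · · · ·
    · · · · · · · ·
    · · · · · · · ·
    · · █ · · · · ·
    · · · █ · · · ·
    · · · · █ · · ·
    · · · · · · · ·
    · · · · · · · ·
T2:
  2·area = 16  (B↔C swapped to make it positive)
  edge (16, 16)→(12, 6): d=(-4,-10) top-left  bias=+0
  edge (12, 6)→(16, 12): d=(4,6) right/bottom  bias=-1
  edge (16, 12)→(16, 16): d=(0,4) right/bottom  bias=-1
    (7,5)@(15, 11): e=[10,2,4] → █
    (7,6)@(15, 13): e=[2,10,4] → █
    (7,7)@(15, 15): e=[-6,18,4] → ·
  covered (2 px):
    · · · · · · · ·
    · · · · · · · ·
    · · · · · · · ·
    · · · · · · · ·
    · · · · · · · ·
    · · · · · · · █
    · · · · · · · █
    · · · · · · · ·
    · · · · · · · ·
T3:
  2·area = 42
  edge (12, 2)→(16, 16): d=(4,14) right/bottom  bias=-1
  edge (16, 16)→(11, 9): d=(-5,-7) top-left  bias=+0
  edge (11, 9)→(12, 2): d=(1,-7) top-left  bias=+0
    (6,3)@(13, 7): e=[6,24,12] → █
    (7,3)@(15, 7): e=[-22,38,26] → ·
    (5,4)@(11, 9): e=[42,0,0] → █  [on edge]
    (7,4)@(15, 9): e=[-14,28,28] → ·
    (5,5)@(11, 11): e=[50,-10,2] → ·
    (6,5)@(13, 11): e=[22,4,16] → █
    (7,5)@(15, 11): e=[-6,18,30] → ·
    (6,6)@(13, 13): e=[30,-6,18] → ·
    (7,6)@(15, 13): e=[2,8,32] → █
    (7,7)@(15, 15): e=[10,-2,34] → ·
  covered (5 px):
    · · · · · · · ·
    · · · · · · · ·
    · · · · · · · ·
    · · · · · · █ ·
    · · · · · █ █ ·
    · · · · · · █ ·
    · · · · · · · █
    · · · · · · · ·
    · · · · · · · ·

Answer: 23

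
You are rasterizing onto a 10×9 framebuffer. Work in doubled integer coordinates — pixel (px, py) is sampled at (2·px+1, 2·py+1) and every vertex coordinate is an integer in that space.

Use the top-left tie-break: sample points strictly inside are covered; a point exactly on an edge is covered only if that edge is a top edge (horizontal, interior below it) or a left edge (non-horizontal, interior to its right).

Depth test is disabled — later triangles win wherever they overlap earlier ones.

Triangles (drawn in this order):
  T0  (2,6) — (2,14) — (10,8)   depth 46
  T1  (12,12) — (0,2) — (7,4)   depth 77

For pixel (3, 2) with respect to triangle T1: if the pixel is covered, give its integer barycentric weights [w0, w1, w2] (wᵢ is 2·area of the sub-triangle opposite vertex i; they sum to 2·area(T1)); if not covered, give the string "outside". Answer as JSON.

T0:
  2·area = 64  (B↔C swapped to make it positive)
  edge (2, 6)→(10, 8): d=(8,2) right/bottom  bias=-1
  edge (10, 8)→(2, 14): d=(-8,6) right/bottom  bias=-1
  edge (2, 14)→(2, 6): d=(0,-8) top-left  bias=+0
    (1,3)@(3, 7): e=[6,50,8] → █
    (2,3)@(5, 7): e=[2,38,24] → █
    (3,3)@(7, 7): e=[-2,26,40] → ·
    (1,4)@(3, 9): e=[22,34,8] → █
    (3,4)@(7, 9): e=[14,10,40] → █
    (4,4)@(9, 9): e=[10,-2,56] → ·
    (1,5)@(3, 11): e=[38,18,8] → █
    (3,5)@(7, 11): e=[30,-6,40] → ·
    (1,6)@(3, 13): e=[54,2,8] → █
    (2,6)@(5, 13): e=[50,-10,24] → ·
    (1,7)@(3, 15): e=[70,-14,8] → ·
  covered (8 px):
    · · · · · · · · · ·
    · · · · · · · · · ·
    · · · · · · · · · ·
    · █ █ · · · · · · ·
    · █ █ █ · · · · · ·
    · █ █ · · · · · · ·
    · █ · · · · · · · ·
    · · · · · · · · · ·
    · · · · · · · · · ·
T1:
  2·area = 46
  edge (12, 12)→(0, 2): d=(-12,-10) top-left  bias=+0
  edge (0, 2)→(7, 4): d=(7,2) right/bottom  bias=-1
  edge (7, 4)→(12, 12): d=(5,8) right/bottom  bias=-1
    (1,1)@(3, 3): e=[18,1,27] → █
    (2,1)@(5, 3): e=[38,-3,11] → ·
    (1,2)@(3, 5): e=[-6,15,37] → ·
    (2,2)@(5, 5): e=[14,11,21] → █
    (3,2)@(7, 5): e=[34,7,5] → █
    (4,2)@(9, 5): e=[54,3,-11] → ·
    (2,3)@(5, 7): e=[-10,25,31] → ·
    (3,3)@(7, 7): e=[10,21,15] → █
    (4,3)@(9, 7): e=[30,17,-1] → ·
    (3,4)@(7, 9): e=[-14,35,25] → ·
    (4,4)@(9, 9): e=[6,31,9] → █
    (5,4)@(11, 9): e=[26,27,-7] → ·
  covered (6 px):
    · · · · · · · · · ·
    · █ · · · · · · · ·
    · · █ █ · · · · · ·
    · · · █ · · · · · ·
    · · · · █ · · · · ·
    · · · · · █ · · · ·
    · · · · · · · · · ·
    · · · · · · · · · ·
    · · · · · · · · · ·

Result: [7,5,34]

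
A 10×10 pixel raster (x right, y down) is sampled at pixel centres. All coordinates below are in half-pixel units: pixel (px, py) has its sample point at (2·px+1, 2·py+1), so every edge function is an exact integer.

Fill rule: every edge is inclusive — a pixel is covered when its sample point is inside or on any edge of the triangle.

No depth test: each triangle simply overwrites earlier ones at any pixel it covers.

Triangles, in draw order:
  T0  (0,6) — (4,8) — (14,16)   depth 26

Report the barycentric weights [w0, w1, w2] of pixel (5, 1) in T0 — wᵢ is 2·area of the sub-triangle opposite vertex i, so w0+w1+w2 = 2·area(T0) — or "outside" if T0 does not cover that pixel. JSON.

T0:
  2·area = 12
  edge (0, 6)→(4, 8): d=(4,2) inclusive
  edge (4, 8)→(14, 16): d=(10,8) inclusive
  edge (14, 16)→(0, 6): d=(-14,-10) inclusive
    (2,4)@(5, 9): e=[2,2,8] → █
    (3,4)@(7, 9): e=[-2,-14,28] → ·
    (2,5)@(5, 11): e=[10,22,-20] → ·
    (3,5)@(7, 11): e=[6,6,0] → █  [on edge]
    (4,5)@(9, 11): e=[2,-10,20] → ·
    (3,6)@(7, 13): e=[14,26,-28] → ·
  covered (2 px):
    · · · · · · · · · ·
    · · · · · · · · · ·
    · · · · · · · · · ·
    · · · · · · · · · ·
    · · █ · · · · · · ·
    · · · █ · · · · · ·
    · · · · · · · · · ·
    · · · · · · · · · ·
    · · · · · · · · · ·
    · · · · · · · · · ·

Answer: "outside"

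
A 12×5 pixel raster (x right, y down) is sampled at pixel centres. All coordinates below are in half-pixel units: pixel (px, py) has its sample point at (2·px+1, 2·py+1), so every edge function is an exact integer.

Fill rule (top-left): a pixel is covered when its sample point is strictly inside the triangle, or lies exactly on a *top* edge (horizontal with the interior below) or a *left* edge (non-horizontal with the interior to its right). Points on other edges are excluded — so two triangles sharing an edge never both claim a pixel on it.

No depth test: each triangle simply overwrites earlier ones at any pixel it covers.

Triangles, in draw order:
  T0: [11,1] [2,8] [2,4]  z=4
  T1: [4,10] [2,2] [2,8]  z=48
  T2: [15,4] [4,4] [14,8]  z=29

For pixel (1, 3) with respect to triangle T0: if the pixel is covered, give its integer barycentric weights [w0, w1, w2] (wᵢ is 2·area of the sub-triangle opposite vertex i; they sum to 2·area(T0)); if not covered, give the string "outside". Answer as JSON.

T0:
  2·area = 36
  edge (11, 1)→(2, 8): d=(-9,7) right/bottom  bias=-1
  edge (2, 8)→(2, 4): d=(0,-4) top-left  bias=+0
  edge (2, 4)→(11, 1): d=(9,-3) top-left  bias=+0
    (5,0)@(11, 1): e=[0,36,0] → ·  [on edge]
    (2,1)@(5, 3): e=[24,12,0] → █  [on edge]
    (3,1)@(7, 3): e=[10,20,6] → █
    (4,1)@(9, 3): e=[-4,28,12] → ·
    (1,2)@(3, 5): e=[20,4,12] → █
    (3,2)@(7, 5): e=[-8,20,24] → ·
    (1,3)@(3, 7): e=[2,4,30] → █
    (2,3)@(5, 7): e=[-12,12,36] → ·
    (1,4)@(3, 9): e=[-16,4,48] → ·
  covered (5 px):
    · · · · · · · · · · · ·
    · · █ █ · · · · · · · ·
    · █ █ · · · · · · · · ·
    · █ · · · · · · · · · ·
    · · · · · · · · · · · ·
T1:
  2·area = 12  (B↔C swapped to make it positive)
  edge (4, 10)→(2, 8): d=(-2,-2) top-left  bias=+0
  edge (2, 8)→(2, 2): d=(0,-6) top-left  bias=+0
  edge (2, 2)→(4, 10): d=(2,8) right/bottom  bias=-1
    (0,3)@(1, 7): e=[0,-6,18] → ·  [on edge]
    (1,3)@(3, 7): e=[4,6,2] → █
    (2,3)@(5, 7): e=[8,18,-14] → ·
    (1,4)@(3, 9): e=[0,6,6] → █  [on edge]
    (2,4)@(5, 9): e=[4,18,-10] → ·
  covered (2 px):
    · · · · · · · · · · · ·
    · · · · · · · · · · · ·
    · · · · · · · · · · · ·
    · █ · · · · · · · · · ·
    · █ · · · · · · · · · ·
T2:
  2·area = 44  (B↔C swapped to make it positive)
  edge (15, 4)→(14, 8): d=(-1,4) right/bottom  bias=-1
  edge (14, 8)→(4, 4): d=(-10,-4) top-left  bias=+0
  edge (4, 4)→(15, 4): d=(11,0) top-left  bias=+0
    (3,2)@(7, 5): e=[31,2,11] → █
    (4,2)@(9, 5): e=[23,10,11] → █
    (5,2)@(11, 5): e=[15,18,11] → █
    (6,2)@(13, 5): e=[7,26,11] → █
    (7,2)@(15, 5): e=[-1,34,11] → ·
    (3,3)@(7, 7): e=[29,-18,33] → ·
    (4,3)@(9, 7): e=[21,-10,33] → ·
    (5,3)@(11, 7): e=[13,-2,33] → ·
    (6,3)@(13, 7): e=[5,6,33] → █
    (7,3)@(15, 7): e=[-3,14,33] → ·
    (6,4)@(13, 9): e=[3,-14,55] → ·
  covered (5 px):
    · · · · · · · · · · · ·
    · · · · · · · · · · · ·
    · · · █ █ █ █ · · · · ·
    · · · · · · █ · · · · ·
    · · · · · · · · · · · ·

Final: [4,30,2]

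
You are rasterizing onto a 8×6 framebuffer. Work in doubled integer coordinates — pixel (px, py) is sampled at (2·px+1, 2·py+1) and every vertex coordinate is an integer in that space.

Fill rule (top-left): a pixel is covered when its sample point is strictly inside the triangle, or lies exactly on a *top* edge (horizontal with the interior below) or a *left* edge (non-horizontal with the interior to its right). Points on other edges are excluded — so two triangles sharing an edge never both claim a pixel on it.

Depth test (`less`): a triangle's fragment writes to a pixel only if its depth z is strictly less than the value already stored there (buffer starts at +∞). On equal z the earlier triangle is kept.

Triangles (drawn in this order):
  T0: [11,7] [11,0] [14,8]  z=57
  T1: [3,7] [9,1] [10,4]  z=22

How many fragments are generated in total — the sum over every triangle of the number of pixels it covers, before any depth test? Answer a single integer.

T0:
  2·area = 21
  edge (11, 7)→(11, 0): d=(0,-7) top-left  bias=+0
  edge (11, 0)→(14, 8): d=(3,8) right/bottom  bias=-1
  edge (14, 8)→(11, 7): d=(-3,-1) top-left  bias=+0
    (5,0)@(11, 1): e=[0,3,18] → X  [on edge]
    (6,0)@(13, 1): e=[14,-13,20] → .
    (5,1)@(11, 3): e=[0,9,12] → X  [on edge]
    (6,1)@(13, 3): e=[14,-7,14] → .
    (2,2)@(5, 5): e=[-42,63,0] → .  [on edge]
    (5,2)@(11, 5): e=[0,15,6] → X  [on edge]
    (6,2)@(13, 5): e=[14,-1,8] → .
    (5,3)@(11, 7): e=[0,21,0] → X  [on edge]
    (6,3)@(13, 7): e=[14,5,2] → X
    (7,3)@(15, 7): e=[28,-11,4] → .
    (5,4)@(11, 9): e=[0,27,-6] → .  [on edge]
    (6,4)@(13, 9): e=[14,11,-4] → .
    (5,5)@(11, 11): e=[0,33,-12] → .  [on edge]
  covered (5 px):
    . . . . . X . .
    . . . . . X . .
    . . . . . X . .
    . . . . . X X .
    . . . . . . . .
    . . . . . . . .
T1:
  2·area = 24
  edge (3, 7)→(9, 1): d=(6,-6) top-left  bias=+0
  edge (9, 1)→(10, 4): d=(1,3) right/bottom  bias=-1
  edge (10, 4)→(3, 7): d=(-7,3) right/bottom  bias=-1
    (4,0)@(9, 1): e=[0,0,24] → .  [on edge]
    (3,1)@(7, 3): e=[0,8,16] → X  [on edge]
    (4,1)@(9, 3): e=[12,2,10] → X
    (5,1)@(11, 3): e=[24,-4,4] → .
    (2,2)@(5, 5): e=[0,16,8] → X  [on edge]
    (4,2)@(9, 5): e=[24,4,-4] → .
    (1,3)@(3, 7): e=[0,24,0] → .  [on edge]
    (2,3)@(5, 7): e=[12,18,-6] → .
    (3,3)@(7, 7): e=[24,12,-12] → .
    (5,3)@(11, 7): e=[48,0,-24] → .  [on edge]
    (0,4)@(1, 9): e=[0,32,-8] → .  [on edge]
  covered (4 px):
    . . . . . . . .
    . . . X X . . .
    . . X X . . . .
    . . . . . . . .
    . . . . . . . .
    . . . . . . . .

Answer: 9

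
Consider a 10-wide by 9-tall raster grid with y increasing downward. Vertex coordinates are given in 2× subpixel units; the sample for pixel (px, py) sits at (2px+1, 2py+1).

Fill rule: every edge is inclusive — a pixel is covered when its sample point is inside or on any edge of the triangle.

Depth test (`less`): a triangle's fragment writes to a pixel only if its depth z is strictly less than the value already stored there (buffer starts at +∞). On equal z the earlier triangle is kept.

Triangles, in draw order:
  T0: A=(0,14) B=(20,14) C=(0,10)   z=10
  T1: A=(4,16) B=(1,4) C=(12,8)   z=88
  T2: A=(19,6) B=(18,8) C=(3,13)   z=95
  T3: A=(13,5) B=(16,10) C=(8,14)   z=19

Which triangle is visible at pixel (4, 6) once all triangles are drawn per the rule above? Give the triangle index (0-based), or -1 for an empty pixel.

T0:
  2·area = 80  (B↔C swapped to make it positive)
  edge (0, 14)→(0, 10): d=(0,-4) inclusive
  edge (0, 10)→(20, 14): d=(20,4) inclusive
  edge (20, 14)→(0, 14): d=(-20,0) inclusive
    (0,5)@(1, 11): e=[4,16,60] → #
    (1,5)@(3, 11): e=[12,8,60] → #
    (2,5)@(5, 11): e=[20,0,60] → #  [on edge]
    (3,5)@(7, 11): e=[28,-8,60] → ·
    (0,6)@(1, 13): e=[4,56,20] → #
    (3,6)@(7, 13): e=[28,32,20] → #
    (4,6)@(9, 13): e=[36,24,20] → #
    (5,6)@(11, 13): e=[44,16,20] → #
    (6,6)@(13, 13): e=[52,8,20] → #
    (7,6)@(15, 13): e=[60,0,20] → #  [on edge]
    (8,6)@(17, 13): e=[68,-8,20] → ·
    (0,7)@(1, 15): e=[4,96,-20] → ·
  covered (11 px):
    · · · · · · · · · ·
    · · · · · · · · · ·
    · · · · · · · · · ·
    · · · · · · · · · ·
    · · · · · · · · · ·
    # # # · · · · · · ·
    # # # # # # # # · ·
    · · · · · · · · · ·
    · · · · · · · · · ·
T1:
  2·area = 120
  edge (4, 16)→(1, 4): d=(-3,-12) inclusive
  edge (1, 4)→(12, 8): d=(11,4) inclusive
  edge (12, 8)→(4, 16): d=(-8,8) inclusive
    (9,0)@(19, 1): e=[225,-105,0] → ·  [on edge]
    (8,1)@(17, 3): e=[195,-75,0] → ·  [on edge]
    (1,2)@(3, 5): e=[21,3,96] → #
    (2,2)@(5, 5): e=[45,-5,80] → ·
    (7,2)@(15, 5): e=[165,-45,0] → ·  [on edge]
    (1,3)@(3, 7): e=[15,25,80] → #
    (2,3)@(5, 7): e=[39,17,64] → #
    (3,3)@(7, 7): e=[63,9,48] → #
    (4,3)@(9, 7): e=[87,1,32] → #
    (5,3)@(11, 7): e=[111,-7,16] → ·
    (6,3)@(13, 7): e=[135,-15,0] → ·  [on edge]
    (1,4)@(3, 9): e=[9,47,64] → #
    (5,4)@(11, 9): e=[105,15,0] → #  [on edge]
    (4,5)@(9, 11): e=[75,45,0] → #  [on edge]
    (3,6)@(7, 13): e=[45,75,0] → #  [on edge]
    (2,7)@(5, 15): e=[15,105,0] → #  [on edge]
    (1,8)@(3, 17): e=[-15,135,0] → ·  [on edge]
  covered (17 px):
    · · · · · · · · · ·
    · · · · · · · · · ·
    · # · · · · · · · ·
    · # # # # · · · · ·
    · # # # # # · · · ·
    · # # # # · · · · ·
    · · # # · · · · · ·
    · · # · · · · · · ·
    · · · · · · · · · ·
T2:
  2·area = 25
  edge (19, 6)→(18, 8): d=(-1,2) inclusive
  edge (18, 8)→(3, 13): d=(-15,5) inclusive
  edge (3, 13)→(19, 6): d=(16,-7) inclusive
    (8,3)@(17, 7): e=[3,20,2] → #
    (9,3)@(19, 7): e=[-1,10,16] → ·
    (6,4)@(13, 9): e=[9,10,6] → #
    (7,4)@(15, 9): e=[5,0,20] → #  [on edge]
    (8,4)@(17, 9): e=[1,-10,34] → ·
    (4,5)@(9, 11): e=[15,0,10] → #  [on edge]
    (5,5)@(11, 11): e=[11,-10,24] → ·
    (6,5)@(13, 11): e=[7,-20,38] → ·
    (7,5)@(15, 11): e=[3,-30,52] → ·
    (1,6)@(3, 13): e=[25,0,0] → #  [on edge]
    (2,6)@(5, 13): e=[21,-10,14] → ·
    (4,6)@(9, 13): e=[13,-30,42] → ·
  covered (5 px):
    · · · · · · · · · ·
    · · · · · · · · · ·
    · · · · · · · · · ·
    · · · · · · · · # ·
    · · · · · · # # · ·
    · · · · # · · · · ·
    · # · · · · · · · ·
    · · · · · · · · · ·
    · · · · · · · · · ·
T3:
  2·area = 52
  edge (13, 5)→(16, 10): d=(3,5) inclusive
  edge (16, 10)→(8, 14): d=(-8,4) inclusive
  edge (8, 14)→(13, 5): d=(5,-9) inclusive
    (6,2)@(13, 5): e=[0,52,0] → #  [on edge]
    (7,2)@(15, 5): e=[-10,44,18] → ·
    (6,3)@(13, 7): e=[6,36,10] → #
    (7,3)@(15, 7): e=[-4,28,28] → ·
    (5,4)@(11, 9): e=[22,28,2] → #
    (7,4)@(15, 9): e=[2,12,38] → #
    (8,4)@(17, 9): e=[-8,4,56] → ·
    (5,5)@(11, 11): e=[28,12,12] → #
    (7,5)@(15, 11): e=[8,-4,48] → ·
    (4,6)@(9, 13): e=[44,4,4] → #
    (5,6)@(11, 13): e=[34,-4,22] → ·
    (6,6)@(13, 13): e=[24,-12,40] → ·
    (9,7)@(19, 15): e=[0,-52,104] → ·  [on edge]
  covered (8 px):
    · · · · · · · · · ·
    · · · · · · · · · ·
    · · · · · · # · · ·
    · · · · · · # · · ·
    · · · · · # # # · ·
    · · · · · # # · · ·
    · · · · # · · · · ·
    · · · · · · · · · ·
    · · · · · · · · · ·

Z-buffer (winner per pixel, '.' = empty):
  . . . . . . . . . .
  . . . . . . . . . .
  . 1 . . . . 3 . . .
  . 1 1 1 1 . 3 . 2 .
  . 1 1 1 1 3 3 3 . .
  0 0 0 1 1 3 3 . . .
  0 0 0 0 0 0 0 0 . .
  . . 1 . . . . . . .
  . . . . . . . . . .

Answer: 0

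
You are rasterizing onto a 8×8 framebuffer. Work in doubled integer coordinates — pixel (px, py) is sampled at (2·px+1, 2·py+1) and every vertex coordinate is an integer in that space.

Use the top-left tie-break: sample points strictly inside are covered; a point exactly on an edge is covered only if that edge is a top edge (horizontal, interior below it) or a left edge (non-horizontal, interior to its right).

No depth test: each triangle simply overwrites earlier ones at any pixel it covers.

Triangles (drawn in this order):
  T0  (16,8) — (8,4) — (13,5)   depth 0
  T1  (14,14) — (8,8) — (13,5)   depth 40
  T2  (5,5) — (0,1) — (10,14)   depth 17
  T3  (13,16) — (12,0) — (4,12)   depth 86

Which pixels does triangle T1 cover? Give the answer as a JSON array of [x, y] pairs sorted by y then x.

T0:
  2·area = 12
  edge (16, 8)→(8, 4): d=(-8,-4) top-left  bias=+0
  edge (8, 4)→(13, 5): d=(5,1) right/bottom  bias=-1
  edge (13, 5)→(16, 8): d=(3,3) right/bottom  bias=-1
    (4,0)@(9, 1): e=[28,-16,0] → ·  [on edge]
    (1,1)@(3, 3): e=[-12,0,24] → ·  [on edge]
    (5,1)@(11, 3): e=[20,-8,0] → ·  [on edge]
    (5,2)@(11, 5): e=[4,2,6] → █
    (6,2)@(13, 5): e=[12,0,0] → ·  [on edge]
    (5,3)@(11, 7): e=[-12,12,12] → ·
    (7,3)@(15, 7): e=[4,8,0] → ·  [on edge]
  covered (1 px):
    · · · · · · · ·
    · · · · · · · ·
    · · · · · █ · ·
    · · · · · · · ·
    · · · · · · · ·
    · · · · · · · ·
    · · · · · · · ·
    · · · · · · · ·
T1:
  2·area = 48
  edge (14, 14)→(8, 8): d=(-6,-6) top-left  bias=+0
  edge (8, 8)→(13, 5): d=(5,-3) top-left  bias=+0
  edge (13, 5)→(14, 14): d=(1,9) right/bottom  bias=-1
    (0,0)@(1, 1): e=[0,-56,104] → ·  [on edge]
    (1,1)@(3, 3): e=[0,-40,88] → ·  [on edge]
    (2,2)@(5, 5): e=[0,-24,72] → ·  [on edge]
    (6,2)@(13, 5): e=[48,0,0] → ·  [on edge]
    (3,3)@(7, 7): e=[0,-8,56] → ·  [on edge]
    (5,3)@(11, 7): e=[24,4,20] → █
    (6,3)@(13, 7): e=[36,10,2] → █
    (7,3)@(15, 7): e=[48,16,-16] → ·
    (4,4)@(9, 9): e=[0,8,40] → █  [on edge]
    (7,4)@(15, 9): e=[36,26,-14] → ·
    (1,5)@(3, 11): e=[-48,0,96] → ·  [on edge]
    (4,5)@(9, 11): e=[-12,18,42] → ·
    (5,5)@(11, 11): e=[0,24,24] → █  [on edge]
    (6,6)@(13, 13): e=[0,40,8] → █  [on edge]
    (7,7)@(15, 15): e=[0,56,-8] → ·  [on edge]
  covered (8 px):
    · · · · · · · ·
    · · · · · · · ·
    · · · · · · · ·
    · · · · · █ █ ·
    · · · · █ █ █ ·
    · · · · · █ █ ·
    · · · · · · █ ·
    · · · · · · · ·
T2:
  2·area = 25  (B↔C swapped to make it positive)
  edge (5, 5)→(10, 14): d=(5,9) right/bottom  bias=-1
  edge (10, 14)→(0, 1): d=(-10,-13) top-left  bias=+0
  edge (0, 1)→(5, 5): d=(5,4) right/bottom  bias=-1
    (2,2)@(5, 5): e=[0,25,0] → ·  [on edge]
    (2,3)@(5, 7): e=[10,5,10] → █
    (3,3)@(7, 7): e=[-8,31,2] → ·
    (2,4)@(5, 9): e=[20,-15,20] → ·
    (3,4)@(7, 9): e=[2,11,12] → █
    (4,4)@(9, 9): e=[-16,37,4] → ·
    (3,5)@(7, 11): e=[12,-9,22] → ·
    (7,6)@(15, 13): e=[-50,75,0] → ·  [on edge]
  covered (2 px):
    · · · · · · · ·
    · · · · · · · ·
    · · · · · · · ·
    · · █ · · · · ·
    · · · █ · · · ·
    · · · · · · · ·
    · · · · · · · ·
    · · · · · · · ·
T3:
  2·area = 140  (B↔C swapped to make it positive)
  edge (13, 16)→(4, 12): d=(-9,-4) top-left  bias=+0
  edge (4, 12)→(12, 0): d=(8,-12) top-left  bias=+0
  edge (12, 0)→(13, 16): d=(1,16) right/bottom  bias=-1
    (5,1)@(11, 3): e=[109,12,19] → █
    (6,1)@(13, 3): e=[117,36,-13] → ·
    (4,2)@(9, 5): e=[83,4,53] → █
    (6,2)@(13, 5): e=[99,52,-11] → ·
    (4,3)@(9, 7): e=[65,20,55] → █
    (6,3)@(13, 7): e=[81,68,-9] → ·
    (3,4)@(7, 9): e=[39,12,89] → █
    (6,4)@(13, 9): e=[63,84,-7] → ·
    (2,5)@(5, 11): e=[13,4,123] → █
    (6,5)@(13, 11): e=[45,100,-5] → ·
    (2,6)@(5, 13): e=[-5,20,125] → ·
    (3,6)@(7, 13): e=[3,44,93] → █
  covered (16 px):
    · · · · · · · ·
    · · · · · █ · ·
    · · · · █ █ · ·
    · · · · █ █ · ·
    · · · █ █ █ · ·
    · · █ █ █ █ · ·
    · · · █ █ █ · ·
    · · · · · █ · ·

Final: [[5,3],[6,3],[4,4],[5,4],[6,4],[5,5],[6,5],[6,6]]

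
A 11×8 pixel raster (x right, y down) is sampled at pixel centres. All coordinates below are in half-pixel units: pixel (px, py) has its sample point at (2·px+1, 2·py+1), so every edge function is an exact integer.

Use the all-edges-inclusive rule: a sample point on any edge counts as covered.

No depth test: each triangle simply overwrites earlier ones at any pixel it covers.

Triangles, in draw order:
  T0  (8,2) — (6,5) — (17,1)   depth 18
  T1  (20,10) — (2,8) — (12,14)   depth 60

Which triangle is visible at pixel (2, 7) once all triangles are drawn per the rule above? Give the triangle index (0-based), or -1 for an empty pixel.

T0:
  2·area = 25  (B↔C swapped to make it positive)
  edge (8, 2)→(17, 1): d=(9,-1) inclusive
  edge (17, 1)→(6, 5): d=(-11,4) inclusive
  edge (6, 5)→(8, 2): d=(2,-3) inclusive
    (8,0)@(17, 1): e=[0,0,25] → █  [on edge]
    (9,0)@(19, 1): e=[2,-8,31] → ·
    (4,1)@(9, 3): e=[10,10,5] → █
    (5,1)@(11, 3): e=[12,2,11] → █
    (6,1)@(13, 3): e=[14,-6,17] → ·
    (8,1)@(17, 3): e=[18,-22,29] → ·
    (4,2)@(9, 5): e=[28,-12,9] → ·
    (5,2)@(11, 5): e=[30,-20,15] → ·
  covered (3 px):
    · · · · · · · · █ · ·
    · · · · █ █ · · · · ·
    · · · · · · · · · · ·
    · · · · · · · · · · ·
    · · · · · · · · · · ·
    · · · · · · · · · · ·
    · · · · · · · · · · ·
    · · · · · · · · · · ·
T1:
  2·area = 88  (B↔C swapped to make it positive)
  edge (20, 10)→(12, 14): d=(-8,4) inclusive
  edge (12, 14)→(2, 8): d=(-10,-6) inclusive
  edge (2, 8)→(20, 10): d=(18,2) inclusive
    (2,4)@(5, 9): e=[68,8,12] → █
    (3,4)@(7, 9): e=[60,20,8] → █
    (4,4)@(9, 9): e=[52,32,4] → █
    (5,4)@(11, 9): e=[44,44,0] → █  [on edge]
    (6,4)@(13, 9): e=[36,56,-4] → ·
    (2,5)@(5, 11): e=[52,-12,48] → ·
    (3,5)@(7, 11): e=[44,0,44] → █  [on edge]
    (6,5)@(13, 11): e=[20,36,32] → █
    (7,5)@(15, 11): e=[12,48,28] → █
    (8,5)@(17, 11): e=[4,60,24] → █
    (9,5)@(19, 11): e=[-4,72,20] → ·
    (3,6)@(7, 13): e=[28,-20,80] → ·
  covered (12 px):
    · · · · · · · · · · ·
    · · · · · · · · · · ·
    · · · · · · · · · · ·
    · · · · · · · · · · ·
    · · █ █ █ █ · · · · ·
    · · · █ █ █ █ █ █ · ·
    · · · · · █ █ · · · ·
    · · · · · · · · · · ·

Z-buffer (winner per pixel, '.' = empty):
  . . . . . . . . 0 . .
  . . . . 0 0 . . . . .
  . . . . . . . . . . .
  . . . . . . . . . . .
  . . 1 1 1 1 . . . . .
  . . . 1 1 1 1 1 1 . .
  . . . . . 1 1 . . . .
  . . . . . . . . . . .

Final: -1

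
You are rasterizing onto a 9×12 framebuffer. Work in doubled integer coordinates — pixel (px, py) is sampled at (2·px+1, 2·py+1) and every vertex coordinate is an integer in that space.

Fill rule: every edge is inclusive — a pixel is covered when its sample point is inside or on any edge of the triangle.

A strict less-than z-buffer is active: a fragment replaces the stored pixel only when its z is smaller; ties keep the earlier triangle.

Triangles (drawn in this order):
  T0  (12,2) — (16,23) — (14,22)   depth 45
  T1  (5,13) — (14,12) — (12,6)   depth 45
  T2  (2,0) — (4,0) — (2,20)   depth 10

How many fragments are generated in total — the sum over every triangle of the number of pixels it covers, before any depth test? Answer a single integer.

T0:
  2·area = 38
  edge (12, 2)→(16, 23): d=(4,21) inclusive
  edge (16, 23)→(14, 22): d=(-2,-1) inclusive
  edge (14, 22)→(12, 2): d=(-2,-20) inclusive
    (6,4)@(13, 9): e=[7,25,6] → X
    (7,4)@(15, 9): e=[-35,27,46] → .
    (6,5)@(13, 11): e=[15,21,2] → X
    (7,5)@(15, 11): e=[-27,23,42] → .
    (6,6)@(13, 13): e=[23,17,-2] → .
    (7,9)@(15, 19): e=[5,7,26] → X
    (8,9)@(17, 19): e=[-37,9,66] → .
    (7,10)@(15, 21): e=[13,3,22] → X
    (8,10)@(17, 21): e=[-29,5,62] → .
    (7,11)@(15, 23): e=[21,-1,18] → .
  covered (4 px):
    . . . . . . . . .
    . . . . . . . . .
    . . . . . . . . .
    . . . . . . . . .
    . . . . . . X . .
    . . . . . . X . .
    . . . . . . . . .
    . . . . . . . . .
    . . . . . . . . .
    . . . . . . . X .
    . . . . . . . X .
    . . . . . . . . .
T1:
  2·area = 56  (B↔C swapped to make it positive)
  edge (5, 13)→(12, 6): d=(7,-7) inclusive
  edge (12, 6)→(14, 12): d=(2,6) inclusive
  edge (14, 12)→(5, 13): d=(-9,1) inclusive
    (8,0)@(17, 1): e=[0,-40,96] → .  [on edge]
    (5,1)@(11, 3): e=[-28,0,84] → .  [on edge]
    (7,1)@(15, 3): e=[0,-24,80] → .  [on edge]
    (6,2)@(13, 5): e=[0,-8,64] → .  [on edge]
    (5,3)@(11, 7): e=[0,8,48] → X  [on edge]
    (6,3)@(13, 7): e=[14,-4,46] → .
    (4,4)@(9, 9): e=[0,24,32] → X  [on edge]
    (6,4)@(13, 9): e=[28,0,28] → X  [on edge]
    (7,4)@(15, 9): e=[42,-12,26] → .
    (3,5)@(7, 11): e=[0,40,16] → X  [on edge]
    (7,5)@(15, 11): e=[56,-8,8] → .
    (2,6)@(5, 13): e=[0,56,0] → X  [on edge]
    (1,7)@(3, 15): e=[0,72,-16] → .  [on edge]
    (7,7)@(15, 15): e=[84,0,-28] → .  [on edge]
    (0,8)@(1, 17): e=[0,88,-32] → .  [on edge]
    (8,10)@(17, 21): e=[140,0,-84] → .  [on edge]
  covered (9 px):
    . . . . . . . . .
    . . . . . . . . .
    . . . . . . . . .
    . . . . . X . . .
    . . . . X X X . .
    . . . X X X X . .
    . . X . . . . . .
    . . . . . . . . .
    . . . . . . . . .
    . . . . . . . . .
    . . . . . . . . .
    . . . . . . . . .
T2:
  2·area = 40
  edge (2, 0)→(4, 0): d=(2,0) inclusive
  edge (4, 0)→(2, 20): d=(-2,20) inclusive
  edge (2, 20)→(2, 0): d=(0,-20) inclusive
    (1,0)@(3, 1): e=[2,18,20] → X
    (2,0)@(5, 1): e=[2,-22,60] → .
    (1,1)@(3, 3): e=[6,14,20] → X
    (2,1)@(5, 3): e=[6,-26,60] → .
    (1,2)@(3, 5): e=[10,10,20] → X
    (2,2)@(5, 5): e=[10,-30,60] → .
    (1,3)@(3, 7): e=[14,6,20] → X
    (2,3)@(5, 7): e=[14,-34,60] → .
    (1,4)@(3, 9): e=[18,2,20] → X
    (2,4)@(5, 9): e=[18,-38,60] → .
    (1,5)@(3, 11): e=[22,-2,20] → .
  covered (5 px):
    . X . . . . . . .
    . X . . . . . . .
    . X . . . . . . .
    . X . . . . . . .
    . X . . . . . . .
    . . . . . . . . .
    . . . . . . . . .
    . . . . . . . . .
    . . . . . . . . .
    . . . . . . . . .
    . . . . . . . . .
    . . . . . . . . .

Result: 18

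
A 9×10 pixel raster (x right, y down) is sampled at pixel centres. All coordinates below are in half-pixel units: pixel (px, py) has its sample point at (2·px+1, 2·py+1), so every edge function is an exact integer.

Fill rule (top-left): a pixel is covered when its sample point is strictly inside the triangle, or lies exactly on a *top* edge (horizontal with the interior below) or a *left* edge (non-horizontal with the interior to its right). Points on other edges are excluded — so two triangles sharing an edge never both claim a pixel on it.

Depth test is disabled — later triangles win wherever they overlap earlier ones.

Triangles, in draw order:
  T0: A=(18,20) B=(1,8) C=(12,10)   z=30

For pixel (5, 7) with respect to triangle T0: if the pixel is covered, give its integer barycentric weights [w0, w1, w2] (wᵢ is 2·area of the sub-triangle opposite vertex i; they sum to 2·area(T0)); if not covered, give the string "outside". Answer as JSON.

T0:
  2·area = 98
  edge (18, 20)→(1, 8): d=(-17,-12) top-left  bias=+0
  edge (1, 8)→(12, 10): d=(11,2) right/bottom  bias=-1
  edge (12, 10)→(18, 20): d=(6,10) right/bottom  bias=-1
    (4,2)@(9, 5): e=[147,-49,0] → ·  [on edge]
    (1,4)@(3, 9): e=[7,7,84] → █
    (2,4)@(5, 9): e=[31,3,64] → █
    (3,4)@(7, 9): e=[55,-1,44] → ·
    (1,5)@(3, 11): e=[-27,29,96] → ·
    (2,5)@(5, 11): e=[-3,25,76] → ·
    (3,5)@(7, 11): e=[21,21,56] → █
    (4,5)@(9, 11): e=[45,17,36] → █
    (5,5)@(11, 11): e=[69,13,16] → █
    (6,5)@(13, 11): e=[93,9,-4] → ·
    (3,6)@(7, 13): e=[-13,43,68] → ·
    (4,6)@(9, 13): e=[11,39,48] → █
    (7,7)@(15, 15): e=[49,49,0] → ·  [on edge]
  covered (12 px):
    · · · · · · · · ·
    · · · · · · · · ·
    · · · · · · · · ·
    · · · · · · · · ·
    · █ █ · · · · · ·
    · · · █ █ █ · · ·
    · · · · █ █ █ · ·
    · · · · · █ █ · ·
    · · · · · · · █ ·
    · · · · · · · · █

Answer: [57,40,1]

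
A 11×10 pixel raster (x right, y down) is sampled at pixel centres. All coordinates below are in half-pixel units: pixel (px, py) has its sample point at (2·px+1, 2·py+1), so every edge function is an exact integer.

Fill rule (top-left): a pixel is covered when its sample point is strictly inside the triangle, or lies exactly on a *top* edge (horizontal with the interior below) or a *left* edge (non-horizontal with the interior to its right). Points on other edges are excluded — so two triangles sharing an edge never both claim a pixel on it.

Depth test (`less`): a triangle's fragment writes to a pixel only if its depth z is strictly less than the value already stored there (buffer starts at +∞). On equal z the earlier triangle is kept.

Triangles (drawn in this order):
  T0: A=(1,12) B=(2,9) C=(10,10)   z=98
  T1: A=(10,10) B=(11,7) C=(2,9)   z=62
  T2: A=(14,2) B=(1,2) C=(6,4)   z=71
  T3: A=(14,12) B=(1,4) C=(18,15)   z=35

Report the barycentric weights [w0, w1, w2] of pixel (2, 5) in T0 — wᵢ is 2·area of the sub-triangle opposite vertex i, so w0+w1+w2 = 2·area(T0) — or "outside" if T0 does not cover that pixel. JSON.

T0:
  2·area = 25
  edge (1, 12)→(2, 9): d=(1,-3) top-left  bias=+0
  edge (2, 9)→(10, 10): d=(8,1) right/bottom  bias=-1
  edge (10, 10)→(1, 12): d=(-9,2) right/bottom  bias=-1
    (1,5)@(3, 11): e=[5,15,5] → #
    (2,5)@(5, 11): e=[11,13,1] → #
    (3,5)@(7, 11): e=[17,11,-3] → ·
    (1,6)@(3, 13): e=[7,31,-13] → ·
    (2,6)@(5, 13): e=[13,29,-17] → ·
  covered (2 px):
    · · · · · · · · · · ·
    · · · · · · · · · · ·
    · · · · · · · · · · ·
    · · · · · · · · · · ·
    · · · · · · · · · · ·
    · # # · · · · · · · ·
    · · · · · · · · · · ·
    · · · · · · · · · · ·
    · · · · · · · · · · ·
    · · · · · · · · · · ·
T1:
  2·area = 25  (B↔C swapped to make it positive)
  edge (10, 10)→(2, 9): d=(-8,-1) top-left  bias=+0
  edge (2, 9)→(11, 7): d=(9,-2) top-left  bias=+0
  edge (11, 7)→(10, 10): d=(-1,3) right/bottom  bias=-1
    (6,0)@(13, 1): e=[75,-50,0] → ·  [on edge]
    (5,3)@(11, 7): e=[25,0,0] → ·  [on edge]
    (1,4)@(3, 9): e=[1,2,22] → #
    (2,4)@(5, 9): e=[3,6,16] → #
    (3,4)@(7, 9): e=[5,10,10] → #
    (4,4)@(9, 9): e=[7,14,4] → #
    (5,4)@(11, 9): e=[9,18,-2] → ·
    (1,5)@(3, 11): e=[-15,20,20] → ·
    (2,5)@(5, 11): e=[-13,24,14] → ·
    (3,5)@(7, 11): e=[-11,28,8] → ·
    (4,5)@(9, 11): e=[-9,32,2] → ·
    (4,6)@(9, 13): e=[-25,50,0] → ·  [on edge]
    (3,9)@(7, 19): e=[-75,100,0] → ·  [on edge]
  covered (4 px):
    · · · · · · · · · · ·
    · · · · · · · · · · ·
    · · · · · · · · · · ·
    · · · · · · · · · · ·
    · # # # # · · · · · ·
    · · · · · · · · · · ·
    · · · · · · · · · · ·
    · · · · · · · · · · ·
    · · · · · · · · · · ·
    · · · · · · · · · · ·
T2:
  2·area = 26  (B↔C swapped to make it positive)
  edge (14, 2)→(6, 4): d=(-8,2) right/bottom  bias=-1
  edge (6, 4)→(1, 2): d=(-5,-2) top-left  bias=+0
  edge (1, 2)→(14, 2): d=(13,0) top-left  bias=+0
    (2,1)@(5, 3): e=[10,3,13] → #
    (3,1)@(7, 3): e=[6,7,13] → #
    (4,1)@(9, 3): e=[2,11,13] → #
    (5,1)@(11, 3): e=[-2,15,13] → ·
    (2,2)@(5, 5): e=[-6,-7,39] → ·
    (3,2)@(7, 5): e=[-10,-3,39] → ·
    (4,2)@(9, 5): e=[-14,1,39] → ·
  covered (3 px):
    · · · · · · · · · · ·
    · · # # # · · · · · ·
    · · · · · · · · · · ·
    · · · · · · · · · · ·
    · · · · · · · · · · ·
    · · · · · · · · · · ·
    · · · · · · · · · · ·
    · · · · · · · · · · ·
    · · · · · · · · · · ·
    · · · · · · · · · · ·
T3:
  2·area = 7  (B↔C swapped to make it positive)
  edge (14, 12)→(18, 15): d=(4,3) right/bottom  bias=-1
  edge (18, 15)→(1, 4): d=(-17,-11) top-left  bias=+0
  edge (1, 4)→(14, 12): d=(13,8) right/bottom  bias=-1
    (4,4)@(9, 9): e=[3,3,1] → #
    (5,4)@(11, 9): e=[-3,25,-15] → ·
    (4,5)@(9, 11): e=[11,-31,27] → ·
    (7,6)@(15, 13): e=[1,1,5] → #
    (8,6)@(17, 13): e=[-5,23,-11] → ·
    (7,7)@(15, 15): e=[9,-33,31] → ·
  covered (2 px):
    · · · · · · · · · · ·
    · · · · · · · · · · ·
    · · · · · · · · · · ·
    · · · · · · · · · · ·
    · · · · # · · · · · ·
    · · · · · · · · · · ·
    · · · · · · · # · · ·
    · · · · · · · · · · ·
    · · · · · · · · · · ·
    · · · · · · · · · · ·

Result: [13,1,11]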